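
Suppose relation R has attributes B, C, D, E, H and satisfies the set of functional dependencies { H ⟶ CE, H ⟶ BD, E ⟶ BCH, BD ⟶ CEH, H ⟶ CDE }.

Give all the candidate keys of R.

{E}⁺: E→BCH adds B, C, H; H→CDE adds D → {B, C, D, E, H}.
{H}⁺: H→CE adds C, E; H→BD adds B, D → {B, C, D, E, H}.
{B, D}⁺: BD→CEH adds C, E, H → {B, C, D, E, H}. Minimal: {D}⁺ = {D}; {B}⁺ = {B} — none reach the full schema.
Any other superkey contains one of these as a subset, so there are no further candidate keys.

E; H; BD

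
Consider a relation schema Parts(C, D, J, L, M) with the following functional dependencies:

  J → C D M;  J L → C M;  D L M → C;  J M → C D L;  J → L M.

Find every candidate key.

{J}

Attribute J never appears on the right-hand side of any dependency, so J must belong to every candidate key.
{J}⁺ = {C, D, J, L, M}, which is all of the schema, so {J} is the only candidate key.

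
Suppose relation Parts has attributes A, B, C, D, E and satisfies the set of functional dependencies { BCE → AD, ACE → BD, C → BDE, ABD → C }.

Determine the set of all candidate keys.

{C}, {A, B, D}

{C}⁺: C→BDE adds B, D, E; BCE→AD adds A → {A, B, C, D, E}.
{A, B, D}⁺: ABD→C adds C; C→BDE adds E → {A, B, C, D, E}. Minimal: {B, D}⁺ = {B, D}; {A, D}⁺ = {A, D}; {A, B}⁺ = {A, B} — none reach the full schema.
Any other superkey contains one of these as a subset, so there are no further candidate keys.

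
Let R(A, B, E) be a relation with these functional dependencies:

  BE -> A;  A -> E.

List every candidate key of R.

{A, B}, {B, E}

Attribute B never appears on the right-hand side of any dependency, so B must belong to every candidate key.
{B}⁺ = {B}, which is not all of the schema, so we must add further attributes.
{A, B}⁺: A→E adds E → {A, B, E}. Minimal: {B}⁺ = {B}; {A}⁺ = {A, E} — none reach the full schema.
{B, E}⁺: BE→A adds A → {A, B, E}. Minimal: {E}⁺ = {E}; {B}⁺ = {B} — none reach the full schema.
Any other superkey contains one of these as a subset, so there are no further candidate keys.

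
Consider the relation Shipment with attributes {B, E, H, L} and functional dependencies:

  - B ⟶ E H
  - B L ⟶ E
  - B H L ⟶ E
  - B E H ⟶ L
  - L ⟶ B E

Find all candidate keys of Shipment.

{B}⁺: B→EH adds E, H; BEH→L adds L → {B, E, H, L}.
{L}⁺: L→BE adds B, E; B→EH adds H → {B, E, H, L}.

(B); (L)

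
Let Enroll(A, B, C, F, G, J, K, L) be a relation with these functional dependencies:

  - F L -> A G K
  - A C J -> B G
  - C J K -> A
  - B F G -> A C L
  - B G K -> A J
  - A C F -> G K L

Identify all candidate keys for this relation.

{B, F, G}; {B, F, L}; {A, B, C, F}; {A, C, F, J}; {C, F, J, K}; {C, F, J, L}

Attribute F never appears on the right-hand side of any dependency, so F must belong to every candidate key.
{F}⁺ = {F}, which is not all of the schema, so we must add further attributes.
{B, F, G}⁺: BFG→ACL adds A, C, L; ACF→GKL adds K; BGK→AJ adds J → {A, B, C, F, G, J, K, L}. Minimal: {F, G}⁺ = {F, G}; {B, G}⁺ = {B, G}; {B, F}⁺ = {B, F} — none reach the full schema.
{B, F, L}⁺: FL→AGK adds A, G, K; BFG→ACL adds C; BGK→AJ adds J → {A, B, C, F, G, J, K, L}. Minimal: {F, L}⁺ = {A, F, G, K, L}; {B, L}⁺ = {B, L}; {B, F}⁺ = {B, F} — none reach the full schema.
{A, B, C, F}⁺: ACF→GKL adds G, K, L; BGK→AJ adds J → {A, B, C, F, G, J, K, L}. Minimal: {B, C, F}⁺ = {B, C, F}; {A, C, F}⁺ = {A, C, F, G, K, L}; {A, B, F}⁺ = {A, B, F}; … — none reach the full schema.
{A, C, F, J}⁺: ACJ→BG adds B, G; BFG→ACL adds L; ACF→GKL adds K → {A, B, C, F, G, J, K, L}. Minimal: {C, F, J}⁺ = {C, F, J}; {A, F, J}⁺ = {A, F, J}; {A, C, J}⁺ = {A, B, C, G, J}; … — none reach the full schema.
{C, F, J, K}⁺: CJK→A adds A; ACF→GKL adds G, L; ACJ→BG adds B → {A, B, C, F, G, J, K, L}. Minimal: {F, J, K}⁺ = {F, J, K}; {C, J, K}⁺ = {A, B, C, G, J, K}; {C, F, K}⁺ = {C, F, K}; … — none reach the full schema.
{C, F, J, L}⁺: FL→AGK adds A, G, K; ACJ→BG adds B → {A, B, C, F, G, J, K, L}. Minimal: {F, J, L}⁺ = {A, F, G, J, K, L}; {C, J, L}⁺ = {C, J, L}; {C, F, L}⁺ = {A, C, F, G, K, L}; … — none reach the full schema.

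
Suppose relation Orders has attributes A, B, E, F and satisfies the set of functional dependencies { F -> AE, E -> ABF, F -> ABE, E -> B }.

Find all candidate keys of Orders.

{E}⁺: E→ABF adds A, B, F → {A, B, E, F}.
{F}⁺: F→AE adds A, E; E→ABF adds B → {A, B, E, F}.
Any other superkey contains one of these as a subset, so there are no further candidate keys.

(E), (F)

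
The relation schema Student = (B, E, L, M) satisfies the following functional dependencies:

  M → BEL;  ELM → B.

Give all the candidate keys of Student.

{M}

Attribute M never appears on the right-hand side of any dependency, so M must belong to every candidate key.
{M}⁺ = {B, E, L, M}, which is all of the schema, so {M} is the only candidate key.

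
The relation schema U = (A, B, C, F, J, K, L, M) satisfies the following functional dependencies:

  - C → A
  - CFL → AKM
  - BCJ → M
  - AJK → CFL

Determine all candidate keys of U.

{A, B, J, K}, {B, C, J, K}, {B, C, F, J, L}

Attributes B, J never appear on any right-hand side, so every candidate key must contain {B, J}.
{B, J}⁺ = {B, J}, which is not all of the schema, so we must add further attributes.
{A, B, J, K}⁺: AJK→CFL adds C, F, L; CFL→AKM adds M → {A, B, C, F, J, K, L, M}. Minimal: {B, J, K}⁺ = {B, J, K}; {A, J, K}⁺ = {A, C, F, J, K, L, M}; {A, B, K}⁺ = {A, B, K}; … — none reach the full schema.
{B, C, J, K}⁺: C→A adds A; BCJ→M adds M; AJK→CFL adds F, L → {A, B, C, F, J, K, L, M}. Minimal: {C, J, K}⁺ = {A, C, F, J, K, L, M}; {B, J, K}⁺ = {B, J, K}; {B, C, K}⁺ = {A, B, C, K}; … — none reach the full schema.
{B, C, F, J, L}⁺: C→A adds A; CFL→AKM adds K, M → {A, B, C, F, J, K, L, M}. Minimal: {C, F, J, L}⁺ = {A, C, F, J, K, L, M}; {B, F, J, L}⁺ = {B, F, J, L}; {B, C, J, L}⁺ = {A, B, C, J, L, M}; … — none reach the full schema.
Any other superkey contains one of these as a subset, so there are no further candidate keys.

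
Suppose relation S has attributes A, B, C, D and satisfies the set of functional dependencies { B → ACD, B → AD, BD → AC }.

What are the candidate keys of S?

{B}⁺: B→ACD adds A, C, D → {A, B, C, D}.
No other minimal superkey exists.

B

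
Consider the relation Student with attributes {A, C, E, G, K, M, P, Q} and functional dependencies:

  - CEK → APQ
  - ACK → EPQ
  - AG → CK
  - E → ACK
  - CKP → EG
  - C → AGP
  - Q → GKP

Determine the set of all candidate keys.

Attribute M never appears on the right-hand side of any dependency, so M must belong to every candidate key.
{M}⁺ = {M}, which is not all of the schema, so we must add further attributes.
{C, M}⁺: C→AGP adds A, G, P; AG→CK adds K; CKP→EG adds E; CEK→APQ adds Q → {A, C, E, G, K, M, P, Q}.
{E, M}⁺: E→ACK adds A, C, K; C→AGP adds G, P; CEK→APQ adds Q → {A, C, E, G, K, M, P, Q}.
{A, G, M}⁺: AG→CK adds C, K; C→AGP adds P; ACK→EPQ adds E, Q → {A, C, E, G, K, M, P, Q}.
{A, M, Q}⁺: Q→GKP adds G, K, P; AG→CK adds C; CKP→EG adds E → {A, C, E, G, K, M, P, Q}.

{C, M}, {E, M}, {A, G, M}, {A, M, Q}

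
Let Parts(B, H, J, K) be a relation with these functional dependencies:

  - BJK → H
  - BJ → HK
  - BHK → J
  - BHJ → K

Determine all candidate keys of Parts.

BJ; BHK

Attribute B never appears on the right-hand side of any dependency, so B must belong to every candidate key.
{B}⁺ = {B}, which is not all of the schema, so we must add further attributes.
{B, J}⁺: BJ→HK adds H, K → {B, H, J, K}.
{B, H, K}⁺: BHK→J adds J → {B, H, J, K}.
Any other superkey contains one of these as a subset, so there are no further candidate keys.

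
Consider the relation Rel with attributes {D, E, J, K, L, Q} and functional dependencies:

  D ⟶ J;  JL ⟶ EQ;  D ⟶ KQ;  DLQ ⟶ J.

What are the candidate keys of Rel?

Attributes D, L never appear on any right-hand side, so every candidate key must contain {D, L}.
{D, L}⁺ = {D, E, J, K, L, Q}, which is all of the schema, so {D, L} is the only candidate key.

DL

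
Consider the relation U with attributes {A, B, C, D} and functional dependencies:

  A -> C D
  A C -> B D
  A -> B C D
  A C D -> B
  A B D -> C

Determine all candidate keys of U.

{A}

Attribute A never appears on the right-hand side of any dependency, so A must belong to every candidate key.
{A}⁺ = {A, B, C, D}, which is all of the schema, so {A} is the only candidate key.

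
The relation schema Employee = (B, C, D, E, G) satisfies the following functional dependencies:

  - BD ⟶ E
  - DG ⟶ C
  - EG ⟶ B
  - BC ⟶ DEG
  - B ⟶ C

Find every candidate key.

(B); (E, G)

{B}⁺: B→C adds C; BC→DEG adds D, E, G → {B, C, D, E, G}.
{E, G}⁺: EG→B adds B; B→C adds C; BC→DEG adds D → {B, C, D, E, G}. Minimal: {G}⁺ = {G}; {E}⁺ = {E} — none reach the full schema.
Any other superkey contains one of these as a subset, so there are no further candidate keys.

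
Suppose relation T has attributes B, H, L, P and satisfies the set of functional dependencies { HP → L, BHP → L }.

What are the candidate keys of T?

Attributes B, H, P never appear on any right-hand side, so every candidate key must contain {B, H, P}.
{B, H, P}⁺ = {B, H, L, P}, which is all of the schema, so {B, H, P} is the only candidate key.

{B, H, P}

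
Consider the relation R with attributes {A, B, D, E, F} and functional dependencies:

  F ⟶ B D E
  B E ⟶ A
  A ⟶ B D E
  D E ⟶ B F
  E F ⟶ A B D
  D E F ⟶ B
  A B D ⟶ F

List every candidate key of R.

(A), (F), (B, E), (D, E)

{A}⁺: A→BDE adds B, D, E; DE→BF adds F → {A, B, D, E, F}.
{F}⁺: F→BDE adds B, D, E; BE→A adds A → {A, B, D, E, F}.
{B, E}⁺: BE→A adds A; A→BDE adds D; DE→BF adds F → {A, B, D, E, F}.
{D, E}⁺: DE→BF adds B, F; EF→ABD adds A → {A, B, D, E, F}.
Any other superkey contains one of these as a subset, so there are no further candidate keys.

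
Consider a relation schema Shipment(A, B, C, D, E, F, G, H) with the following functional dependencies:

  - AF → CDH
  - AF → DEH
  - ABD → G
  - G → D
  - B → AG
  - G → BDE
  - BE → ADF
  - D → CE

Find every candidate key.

(B), (G)

{B}⁺: B→AG adds A, G; G→BDE adds D, E; BE→ADF adds F; D→CE adds C; AF→CDH adds H → {A, B, C, D, E, F, G, H}.
{G}⁺: G→D adds D; G→BDE adds B, E; BE→ADF adds A, F; D→CE adds C; AF→CDH adds H → {A, B, C, D, E, F, G, H}.
Any other superkey contains one of these as a subset, so there are no further candidate keys.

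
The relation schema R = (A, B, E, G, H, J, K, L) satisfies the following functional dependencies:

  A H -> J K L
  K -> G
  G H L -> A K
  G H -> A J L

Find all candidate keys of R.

Attributes B, E, H never appear on any right-hand side, so every candidate key must contain {B, E, H}.
{B, E, H}⁺ = {B, E, H}, which is not all of the schema, so we must add further attributes.
{A, B, E, H}⁺: AH→JKL adds J, K, L; K→G adds G → {A, B, E, G, H, J, K, L}. Minimal: {B, E, H}⁺ = {B, E, H}; {A, E, H}⁺ = {A, E, G, H, J, K, L}; {A, B, H}⁺ = {A, B, G, H, J, K, L}; … — none reach the full schema.
{B, E, G, H}⁺: GH→AJL adds A, J, L; AH→JKL adds K → {A, B, E, G, H, J, K, L}. Minimal: {E, G, H}⁺ = {A, E, G, H, J, K, L}; {B, G, H}⁺ = {A, B, G, H, J, K, L}; {B, E, H}⁺ = {B, E, H}; … — none reach the full schema.
{B, E, H, K}⁺: K→G adds G; GH→AJL adds A, J, L → {A, B, E, G, H, J, K, L}. Minimal: {E, H, K}⁺ = {A, E, G, H, J, K, L}; {B, H, K}⁺ = {A, B, G, H, J, K, L}; {B, E, K}⁺ = {B, E, G, K}; … — none reach the full schema.
Any other superkey contains one of these as a subset, so there are no further candidate keys.

{A, B, E, H}, {B, E, G, H}, {B, E, H, K}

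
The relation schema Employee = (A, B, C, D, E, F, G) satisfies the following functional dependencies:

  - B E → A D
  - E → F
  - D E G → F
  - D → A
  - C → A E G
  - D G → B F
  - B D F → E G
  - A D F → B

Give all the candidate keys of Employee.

(B, C), (C, D)

Attribute C never appears on the right-hand side of any dependency, so C must belong to every candidate key.
{C}⁺ = {A, C, E, F, G}, which is not all of the schema, so we must add further attributes.
{B, C}⁺: C→AEG adds A, E, G; BE→AD adds D; E→F adds F → {A, B, C, D, E, F, G}. Minimal: {C}⁺ = {A, C, E, F, G}; {B}⁺ = {B} — none reach the full schema.
{C, D}⁺: D→A adds A; C→AEG adds E, G; DG→BF adds B, F → {A, B, C, D, E, F, G}. Minimal: {D}⁺ = {A, D}; {C}⁺ = {A, C, E, F, G} — none reach the full schema.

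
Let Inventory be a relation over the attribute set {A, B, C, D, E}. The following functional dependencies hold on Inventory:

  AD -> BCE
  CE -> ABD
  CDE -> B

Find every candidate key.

AD, CE

{A, D}⁺: AD→BCE adds B, C, E → {A, B, C, D, E}. Minimal: {D}⁺ = {D}; {A}⁺ = {A} — none reach the full schema.
{C, E}⁺: CE→ABD adds A, B, D → {A, B, C, D, E}. Minimal: {E}⁺ = {E}; {C}⁺ = {C} — none reach the full schema.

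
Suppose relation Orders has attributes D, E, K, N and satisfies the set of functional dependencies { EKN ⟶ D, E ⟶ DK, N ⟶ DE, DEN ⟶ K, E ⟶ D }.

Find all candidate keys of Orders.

N

Attribute N never appears on the right-hand side of any dependency, so N must belong to every candidate key.
{N}⁺ = {D, E, K, N}, which is all of the schema, so {N} is the only candidate key.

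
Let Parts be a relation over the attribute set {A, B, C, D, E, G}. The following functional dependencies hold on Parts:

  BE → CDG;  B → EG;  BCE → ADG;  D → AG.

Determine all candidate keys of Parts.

(B)

{B}⁺: B→EG adds E, G; BE→CDG adds C, D; BCE→ADG adds A → {A, B, C, D, E, G}.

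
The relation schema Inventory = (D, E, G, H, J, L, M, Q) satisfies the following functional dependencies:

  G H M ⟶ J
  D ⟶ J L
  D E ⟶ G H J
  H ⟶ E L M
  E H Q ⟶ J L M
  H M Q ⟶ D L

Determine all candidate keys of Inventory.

{H, Q}, {D, E, Q}

Attribute Q never appears on the right-hand side of any dependency, so Q must belong to every candidate key.
{Q}⁺ = {Q}, which is not all of the schema, so we must add further attributes.
{H, Q}⁺: H→ELM adds E, L, M; EHQ→JLM adds J; HMQ→DL adds D; DE→GHJ adds G → {D, E, G, H, J, L, M, Q}. Minimal: {Q}⁺ = {Q}; {H}⁺ = {E, H, L, M} — none reach the full schema.
{D, E, Q}⁺: D→JL adds J, L; DE→GHJ adds G, H; H→ELM adds M → {D, E, G, H, J, L, M, Q}. Minimal: {E, Q}⁺ = {E, Q}; {D, Q}⁺ = {D, J, L, Q}; {D, E}⁺ = {D, E, G, H, J, L, M} — none reach the full schema.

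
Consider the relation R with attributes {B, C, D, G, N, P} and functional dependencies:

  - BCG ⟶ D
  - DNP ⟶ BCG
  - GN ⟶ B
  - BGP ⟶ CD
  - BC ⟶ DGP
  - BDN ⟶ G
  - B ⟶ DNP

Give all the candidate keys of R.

{B}; {G, N}; {D, N, P}

{B}⁺: B→DNP adds D, N, P; DNP→BCG adds C, G → {B, C, D, G, N, P}.
{G, N}⁺: GN→B adds B; B→DNP adds D, P; DNP→BCG adds C → {B, C, D, G, N, P}. Minimal: {N}⁺ = {N}; {G}⁺ = {G} — none reach the full schema.
{D, N, P}⁺: DNP→BCG adds B, C, G → {B, C, D, G, N, P}. Minimal: {N, P}⁺ = {N, P}; {D, P}⁺ = {D, P}; {D, N}⁺ = {D, N} — none reach the full schema.
Any other superkey contains one of these as a subset, so there are no further candidate keys.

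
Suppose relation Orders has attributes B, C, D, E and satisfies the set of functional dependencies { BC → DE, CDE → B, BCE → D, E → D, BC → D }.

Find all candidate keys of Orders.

BC; CE

Attribute C never appears on the right-hand side of any dependency, so C must belong to every candidate key.
{C}⁺ = {C}, which is not all of the schema, so we must add further attributes.
{B, C}⁺: BC→DE adds D, E → {B, C, D, E}.
{C, E}⁺: E→D adds D; CDE→B adds B → {B, C, D, E}.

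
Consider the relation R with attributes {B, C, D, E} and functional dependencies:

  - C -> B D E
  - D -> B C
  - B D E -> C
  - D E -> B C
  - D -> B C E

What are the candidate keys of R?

{C}⁺: C→BDE adds B, D, E → {B, C, D, E}.
{D}⁺: D→BC adds B, C; D→BCE adds E → {B, C, D, E}.

C, D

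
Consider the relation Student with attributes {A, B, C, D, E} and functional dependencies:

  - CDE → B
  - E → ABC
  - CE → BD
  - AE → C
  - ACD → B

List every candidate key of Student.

(E)

Attribute E never appears on the right-hand side of any dependency, so E must belong to every candidate key.
{E}⁺ = {A, B, C, D, E}, which is all of the schema, so {E} is the only candidate key.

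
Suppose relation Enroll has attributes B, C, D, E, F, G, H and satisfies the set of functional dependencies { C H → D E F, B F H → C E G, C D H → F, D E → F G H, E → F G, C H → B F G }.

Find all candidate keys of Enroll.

{C, H}⁺: CH→DEF adds D, E, F; DE→FGH adds G; CH→BFG adds B → {B, C, D, E, F, G, H}. Minimal: {H}⁺ = {H}; {C}⁺ = {C} — none reach the full schema.
{B, D, E}⁺: DE→FGH adds F, G, H; BFH→CEG adds C → {B, C, D, E, F, G, H}. Minimal: {D, E}⁺ = {D, E, F, G, H}; {B, E}⁺ = {B, E, F, G}; {B, D}⁺ = {B, D} — none reach the full schema.
{B, E, H}⁺: E→FG adds F, G; BFH→CEG adds C; CH→DEF adds D → {B, C, D, E, F, G, H}. Minimal: {E, H}⁺ = {E, F, G, H}; {B, H}⁺ = {B, H}; {B, E}⁺ = {B, E, F, G} — none reach the full schema.
{B, F, H}⁺: BFH→CEG adds C, E, G; CH→DEF adds D → {B, C, D, E, F, G, H}. Minimal: {F, H}⁺ = {F, H}; {B, H}⁺ = {B, H}; {B, F}⁺ = {B, F} — none reach the full schema.
{C, D, E}⁺: DE→FGH adds F, G, H; CH→BFG adds B → {B, C, D, E, F, G, H}. Minimal: {D, E}⁺ = {D, E, F, G, H}; {C, E}⁺ = {C, E, F, G}; {C, D}⁺ = {C, D} — none reach the full schema.
Any other superkey contains one of these as a subset, so there are no further candidate keys.

{C, H}, {B, D, E}, {B, E, H}, {B, F, H}, {C, D, E}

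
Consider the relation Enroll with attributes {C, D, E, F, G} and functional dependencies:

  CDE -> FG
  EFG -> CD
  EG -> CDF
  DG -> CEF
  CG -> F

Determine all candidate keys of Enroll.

{D, G}⁺: DG→CEF adds C, E, F → {C, D, E, F, G}. Minimal: {G}⁺ = {G}; {D}⁺ = {D} — none reach the full schema.
{E, G}⁺: EG→CDF adds C, D, F → {C, D, E, F, G}. Minimal: {G}⁺ = {G}; {E}⁺ = {E} — none reach the full schema.
{C, D, E}⁺: CDE→FG adds F, G → {C, D, E, F, G}. Minimal: {D, E}⁺ = {D, E}; {C, E}⁺ = {C, E}; {C, D}⁺ = {C, D} — none reach the full schema.
Any other superkey contains one of these as a subset, so there are no further candidate keys.

(D, G), (E, G), (C, D, E)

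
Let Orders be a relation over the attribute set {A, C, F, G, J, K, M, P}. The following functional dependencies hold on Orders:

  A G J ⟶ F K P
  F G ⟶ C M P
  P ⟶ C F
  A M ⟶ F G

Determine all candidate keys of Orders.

{A, G, J}, {A, J, M}

Attributes A, J never appear on any right-hand side, so every candidate key must contain {A, J}.
{A, J}⁺ = {A, J}, which is not all of the schema, so we must add further attributes.
{A, G, J}⁺: AGJ→FKP adds F, K, P; FG→CMP adds C, M → {A, C, F, G, J, K, M, P}. Minimal: {G, J}⁺ = {G, J}; {A, J}⁺ = {A, J}; {A, G}⁺ = {A, G} — none reach the full schema.
{A, J, M}⁺: AM→FG adds F, G; AGJ→FKP adds K, P; FG→CMP adds C → {A, C, F, G, J, K, M, P}. Minimal: {J, M}⁺ = {J, M}; {A, M}⁺ = {A, C, F, G, M, P}; {A, J}⁺ = {A, J} — none reach the full schema.
Any other superkey contains one of these as a subset, so there are no further candidate keys.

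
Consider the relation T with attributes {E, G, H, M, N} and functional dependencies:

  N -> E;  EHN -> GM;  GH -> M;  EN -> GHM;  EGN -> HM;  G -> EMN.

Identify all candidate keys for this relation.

{G}⁺: G→EMN adds E, M, N; EN→GHM adds H → {E, G, H, M, N}.
{N}⁺: N→E adds E; EN→GHM adds G, H, M → {E, G, H, M, N}.
Any other superkey contains one of these as a subset, so there are no further candidate keys.

G; N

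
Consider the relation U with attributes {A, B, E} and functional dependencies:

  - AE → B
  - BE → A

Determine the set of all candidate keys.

{A, E}⁺: AE→B adds B → {A, B, E}.
{B, E}⁺: BE→A adds A → {A, B, E}.
Any other superkey contains one of these as a subset, so there are no further candidate keys.

(A, E); (B, E)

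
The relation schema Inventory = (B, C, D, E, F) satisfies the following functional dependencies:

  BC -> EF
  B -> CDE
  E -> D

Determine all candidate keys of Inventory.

Attribute B never appears on the right-hand side of any dependency, so B must belong to every candidate key.
{B}⁺ = {B, C, D, E, F}, which is all of the schema, so {B} is the only candidate key.

(B)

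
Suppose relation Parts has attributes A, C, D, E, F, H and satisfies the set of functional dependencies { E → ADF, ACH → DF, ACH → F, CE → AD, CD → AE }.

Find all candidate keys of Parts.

{A, C, H}⁺: ACH→DF adds D, F; CD→AE adds E → {A, C, D, E, F, H}. Minimal: {C, H}⁺ = {C, H}; {A, H}⁺ = {A, H}; {A, C}⁺ = {A, C} — none reach the full schema.
{C, D, H}⁺: CD→AE adds A, E; E→ADF adds F → {A, C, D, E, F, H}. Minimal: {D, H}⁺ = {D, H}; {C, H}⁺ = {C, H}; {C, D}⁺ = {A, C, D, E, F} — none reach the full schema.
{C, E, H}⁺: E→ADF adds A, D, F → {A, C, D, E, F, H}. Minimal: {E, H}⁺ = {A, D, E, F, H}; {C, H}⁺ = {C, H}; {C, E}⁺ = {A, C, D, E, F} — none reach the full schema.

{A, C, H}, {C, D, H}, {C, E, H}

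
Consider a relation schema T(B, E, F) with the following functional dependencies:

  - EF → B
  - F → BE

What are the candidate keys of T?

Attribute F never appears on the right-hand side of any dependency, so F must belong to every candidate key.
{F}⁺ = {B, E, F}, which is all of the schema, so {F} is the only candidate key.

{F}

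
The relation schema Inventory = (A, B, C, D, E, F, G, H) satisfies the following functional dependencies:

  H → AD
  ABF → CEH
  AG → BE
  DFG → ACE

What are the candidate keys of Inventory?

{A, F, G}; {D, F, G}; {F, G, H}

Attributes F, G never appear on any right-hand side, so every candidate key must contain {F, G}.
{F, G}⁺ = {F, G}, which is not all of the schema, so we must add further attributes.
{A, F, G}⁺: AG→BE adds B, E; ABF→CEH adds C, H; H→AD adds D → {A, B, C, D, E, F, G, H}. Minimal: {F, G}⁺ = {F, G}; {A, G}⁺ = {A, B, E, G}; {A, F}⁺ = {A, F} — none reach the full schema.
{D, F, G}⁺: DFG→ACE adds A, C, E; AG→BE adds B; ABF→CEH adds H → {A, B, C, D, E, F, G, H}. Minimal: {F, G}⁺ = {F, G}; {D, G}⁺ = {D, G}; {D, F}⁺ = {D, F} — none reach the full schema.
{F, G, H}⁺: H→AD adds A, D; AG→BE adds B, E; DFG→ACE adds C → {A, B, C, D, E, F, G, H}. Minimal: {G, H}⁺ = {A, B, D, E, G, H}; {F, H}⁺ = {A, D, F, H}; {F, G}⁺ = {F, G} — none reach the full schema.
Any other superkey contains one of these as a subset, so there are no further candidate keys.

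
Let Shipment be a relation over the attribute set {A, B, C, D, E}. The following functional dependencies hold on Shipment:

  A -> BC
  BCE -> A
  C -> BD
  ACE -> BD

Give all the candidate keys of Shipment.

Attribute E never appears on the right-hand side of any dependency, so E must belong to every candidate key.
{E}⁺ = {E}, which is not all of the schema, so we must add further attributes.
{A, E}⁺: A→BC adds B, C; C→BD adds D → {A, B, C, D, E}. Minimal: {E}⁺ = {E}; {A}⁺ = {A, B, C, D} — none reach the full schema.
{C, E}⁺: C→BD adds B, D; BCE→A adds A → {A, B, C, D, E}. Minimal: {E}⁺ = {E}; {C}⁺ = {B, C, D} — none reach the full schema.
Any other superkey contains one of these as a subset, so there are no further candidate keys.

{A, E}; {C, E}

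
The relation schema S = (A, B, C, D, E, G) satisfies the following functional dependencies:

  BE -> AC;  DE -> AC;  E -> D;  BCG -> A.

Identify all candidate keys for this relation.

Attributes B, E, G never appear on any right-hand side, so every candidate key must contain {B, E, G}.
{B, E, G}⁺ = {A, B, C, D, E, G}, which is all of the schema, so {B, E, G} is the only candidate key.

(B, E, G)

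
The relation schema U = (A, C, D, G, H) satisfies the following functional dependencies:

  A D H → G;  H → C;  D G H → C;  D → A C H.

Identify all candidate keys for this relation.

D

Attribute D never appears on the right-hand side of any dependency, so D must belong to every candidate key.
{D}⁺ = {A, C, D, G, H}, which is all of the schema, so {D} is the only candidate key.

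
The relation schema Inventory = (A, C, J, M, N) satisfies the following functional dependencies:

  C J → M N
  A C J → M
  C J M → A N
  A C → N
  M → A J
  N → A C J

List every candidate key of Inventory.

{N}⁺: N→ACJ adds A, C, J; CJ→MN adds M → {A, C, J, M, N}.
{A, C}⁺: AC→N adds N; N→ACJ adds J; CJ→MN adds M → {A, C, J, M, N}. Minimal: {C}⁺ = {C}; {A}⁺ = {A} — none reach the full schema.
{C, J}⁺: CJ→MN adds M, N; CJM→AN adds A → {A, C, J, M, N}. Minimal: {J}⁺ = {J}; {C}⁺ = {C} — none reach the full schema.
{C, M}⁺: M→AJ adds A, J; CJ→MN adds N → {A, C, J, M, N}. Minimal: {M}⁺ = {A, J, M}; {C}⁺ = {C} — none reach the full schema.
Any other superkey contains one of these as a subset, so there are no further candidate keys.

{N}, {A, C}, {C, J}, {C, M}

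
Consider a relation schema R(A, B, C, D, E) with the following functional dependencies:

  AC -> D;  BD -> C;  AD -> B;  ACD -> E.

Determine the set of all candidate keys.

{A, C}; {A, D}

Attribute A never appears on the right-hand side of any dependency, so A must belong to every candidate key.
{A}⁺ = {A}, which is not all of the schema, so we must add further attributes.
{A, C}⁺: AC→D adds D; AD→B adds B; ACD→E adds E → {A, B, C, D, E}. Minimal: {C}⁺ = {C}; {A}⁺ = {A} — none reach the full schema.
{A, D}⁺: AD→B adds B; BD→C adds C; ACD→E adds E → {A, B, C, D, E}. Minimal: {D}⁺ = {D}; {A}⁺ = {A} — none reach the full schema.
Any other superkey contains one of these as a subset, so there are no further candidate keys.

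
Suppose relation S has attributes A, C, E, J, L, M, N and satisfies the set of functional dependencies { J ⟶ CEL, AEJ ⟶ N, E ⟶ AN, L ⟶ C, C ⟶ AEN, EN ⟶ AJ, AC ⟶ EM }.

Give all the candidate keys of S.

{C}; {E}; {J}; {L}

{C}⁺: C→AEN adds A, E, N; EN→AJ adds J; AC→EM adds M; J→CEL adds L → {A, C, E, J, L, M, N}.
{E}⁺: E→AN adds A, N; EN→AJ adds J; J→CEL adds C, L; AC→EM adds M → {A, C, E, J, L, M, N}.
{J}⁺: J→CEL adds C, E, L; E→AN adds A, N; AC→EM adds M → {A, C, E, J, L, M, N}.
{L}⁺: L→C adds C; C→AEN adds A, E, N; EN→AJ adds J; AC→EM adds M → {A, C, E, J, L, M, N}.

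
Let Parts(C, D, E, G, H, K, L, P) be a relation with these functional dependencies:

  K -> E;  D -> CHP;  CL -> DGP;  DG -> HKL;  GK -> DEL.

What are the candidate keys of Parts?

{C, L}⁺: CL→DGP adds D, G, P; DG→HKL adds H, K; GK→DEL adds E → {C, D, E, G, H, K, L, P}. Minimal: {L}⁺ = {L}; {C}⁺ = {C} — none reach the full schema.
{D, G}⁺: D→CHP adds C, H, P; DG→HKL adds K, L; GK→DEL adds E → {C, D, E, G, H, K, L, P}. Minimal: {G}⁺ = {G}; {D}⁺ = {C, D, H, P} — none reach the full schema.
{D, L}⁺: D→CHP adds C, H, P; CL→DGP adds G; DG→HKL adds K; GK→DEL adds E → {C, D, E, G, H, K, L, P}. Minimal: {L}⁺ = {L}; {D}⁺ = {C, D, H, P} — none reach the full schema.
{G, K}⁺: K→E adds E; GK→DEL adds D, L; D→CHP adds C, H, P → {C, D, E, G, H, K, L, P}. Minimal: {K}⁺ = {E, K}; {G}⁺ = {G} — none reach the full schema.
Any other superkey contains one of these as a subset, so there are no further candidate keys.

CL; DG; DL; GK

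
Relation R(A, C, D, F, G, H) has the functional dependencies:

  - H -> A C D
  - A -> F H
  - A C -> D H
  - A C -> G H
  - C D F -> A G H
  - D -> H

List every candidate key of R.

{A}⁺: A→FH adds F, H; H→ACD adds C, D; AC→GH adds G → {A, C, D, F, G, H}.
{D}⁺: D→H adds H; H→ACD adds A, C; A→FH adds F; AC→GH adds G → {A, C, D, F, G, H}.
{H}⁺: H→ACD adds A, C, D; A→FH adds F; AC→GH adds G → {A, C, D, F, G, H}.

A, D, H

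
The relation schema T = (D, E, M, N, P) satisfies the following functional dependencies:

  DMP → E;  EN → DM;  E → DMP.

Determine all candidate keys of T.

Attribute N never appears on the right-hand side of any dependency, so N must belong to every candidate key.
{N}⁺ = {N}, which is not all of the schema, so we must add further attributes.
{E, N}⁺: EN→DM adds D, M; E→DMP adds P → {D, E, M, N, P}. Minimal: {N}⁺ = {N}; {E}⁺ = {D, E, M, P} — none reach the full schema.
{D, M, N, P}⁺: DMP→E adds E → {D, E, M, N, P}. Minimal: {M, N, P}⁺ = {M, N, P}; {D, N, P}⁺ = {D, N, P}; {D, M, P}⁺ = {D, E, M, P}; … — none reach the full schema.
Any other superkey contains one of these as a subset, so there are no further candidate keys.

{E, N}, {D, M, N, P}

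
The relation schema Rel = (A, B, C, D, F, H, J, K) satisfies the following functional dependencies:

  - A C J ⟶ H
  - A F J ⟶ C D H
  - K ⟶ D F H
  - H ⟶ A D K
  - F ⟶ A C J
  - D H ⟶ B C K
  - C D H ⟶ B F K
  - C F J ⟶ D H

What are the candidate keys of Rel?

(F), (H), (K), (A, C, J)

{F}⁺: F→ACJ adds A, C, J; CFJ→DH adds D, H; H→ADK adds K; DH→BCK adds B → {A, B, C, D, F, H, J, K}.
{H}⁺: H→ADK adds A, D, K; DH→BCK adds B, C; CDH→BFK adds F; F→ACJ adds J → {A, B, C, D, F, H, J, K}.
{K}⁺: K→DFH adds D, F, H; H→ADK adds A; F→ACJ adds C, J; DH→BCK adds B → {A, B, C, D, F, H, J, K}.
{A, C, J}⁺: ACJ→H adds H; H→ADK adds D, K; DH→BCK adds B; CDH→BFK adds F → {A, B, C, D, F, H, J, K}.
Any other superkey contains one of these as a subset, so there are no further candidate keys.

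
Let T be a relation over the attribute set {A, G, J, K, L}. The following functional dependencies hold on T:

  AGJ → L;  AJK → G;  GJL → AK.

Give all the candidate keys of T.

{A, G, J}; {A, J, K}; {G, J, L}

Attribute J never appears on the right-hand side of any dependency, so J must belong to every candidate key.
{J}⁺ = {J}, which is not all of the schema, so we must add further attributes.
{A, G, J}⁺: AGJ→L adds L; GJL→AK adds K → {A, G, J, K, L}. Minimal: {G, J}⁺ = {G, J}; {A, J}⁺ = {A, J}; {A, G}⁺ = {A, G} — none reach the full schema.
{A, J, K}⁺: AJK→G adds G; AGJ→L adds L → {A, G, J, K, L}. Minimal: {J, K}⁺ = {J, K}; {A, K}⁺ = {A, K}; {A, J}⁺ = {A, J} — none reach the full schema.
{G, J, L}⁺: GJL→AK adds A, K → {A, G, J, K, L}. Minimal: {J, L}⁺ = {J, L}; {G, L}⁺ = {G, L}; {G, J}⁺ = {G, J} — none reach the full schema.
Any other superkey contains one of these as a subset, so there are no further candidate keys.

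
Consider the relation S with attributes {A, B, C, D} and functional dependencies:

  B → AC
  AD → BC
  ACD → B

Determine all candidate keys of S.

{A, D}, {B, D}

Attribute D never appears on the right-hand side of any dependency, so D must belong to every candidate key.
{D}⁺ = {D}, which is not all of the schema, so we must add further attributes.
{A, D}⁺: AD→BC adds B, C → {A, B, C, D}. Minimal: {D}⁺ = {D}; {A}⁺ = {A} — none reach the full schema.
{B, D}⁺: B→AC adds A, C → {A, B, C, D}. Minimal: {D}⁺ = {D}; {B}⁺ = {A, B, C} — none reach the full schema.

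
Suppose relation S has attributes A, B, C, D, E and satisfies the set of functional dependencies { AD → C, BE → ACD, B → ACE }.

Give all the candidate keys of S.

{B}

Attribute B never appears on the right-hand side of any dependency, so B must belong to every candidate key.
{B}⁺ = {A, B, C, D, E}, which is all of the schema, so {B} is the only candidate key.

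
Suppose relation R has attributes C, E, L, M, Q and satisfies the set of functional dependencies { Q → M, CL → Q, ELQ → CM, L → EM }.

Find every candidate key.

CL; LQ

Attribute L never appears on the right-hand side of any dependency, so L must belong to every candidate key.
{L}⁺ = {E, L, M}, which is not all of the schema, so we must add further attributes.
{C, L}⁺: CL→Q adds Q; L→EM adds E, M → {C, E, L, M, Q}.
{L, Q}⁺: Q→M adds M; L→EM adds E; ELQ→CM adds C → {C, E, L, M, Q}.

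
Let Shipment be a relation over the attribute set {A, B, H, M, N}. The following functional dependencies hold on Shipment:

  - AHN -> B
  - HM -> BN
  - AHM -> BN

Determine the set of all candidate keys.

Attributes A, H, M never appear on any right-hand side, so every candidate key must contain {A, H, M}.
{A, H, M}⁺ = {A, B, H, M, N}, which is all of the schema, so {A, H, M} is the only candidate key.

AHM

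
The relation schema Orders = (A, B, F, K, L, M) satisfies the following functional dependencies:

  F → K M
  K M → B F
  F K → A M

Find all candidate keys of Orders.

{F, L}⁺: F→KM adds K, M; KM→BF adds B; FK→AM adds A → {A, B, F, K, L, M}. Minimal: {L}⁺ = {L}; {F}⁺ = {A, B, F, K, M} — none reach the full schema.
{K, L, M}⁺: KM→BF adds B, F; FK→AM adds A → {A, B, F, K, L, M}. Minimal: {L, M}⁺ = {L, M}; {K, M}⁺ = {A, B, F, K, M}; {K, L}⁺ = {K, L} — none reach the full schema.
Any other superkey contains one of these as a subset, so there are no further candidate keys.

FL, KLM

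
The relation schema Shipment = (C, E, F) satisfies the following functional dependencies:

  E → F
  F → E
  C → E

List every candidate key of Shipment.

Attribute C never appears on the right-hand side of any dependency, so C must belong to every candidate key.
{C}⁺ = {C, E, F}, which is all of the schema, so {C} is the only candidate key.

(C)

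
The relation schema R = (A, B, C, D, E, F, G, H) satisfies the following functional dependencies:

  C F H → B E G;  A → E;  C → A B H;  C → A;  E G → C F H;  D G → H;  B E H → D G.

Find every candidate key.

{C}⁺: C→ABH adds A, B, H; A→E adds E; BEH→DG adds D, G; EG→CFH adds F → {A, B, C, D, E, F, G, H}.
{A, G}⁺: A→E adds E; EG→CFH adds C, F, H; CFH→BEG adds B; BEH→DG adds D → {A, B, C, D, E, F, G, H}. Minimal: {G}⁺ = {G}; {A}⁺ = {A, E} — none reach the full schema.
{E, G}⁺: EG→CFH adds C, F, H; CFH→BEG adds B; C→ABH adds A; BEH→DG adds D → {A, B, C, D, E, F, G, H}. Minimal: {G}⁺ = {G}; {E}⁺ = {E} — none reach the full schema.
{A, B, H}⁺: A→E adds E; BEH→DG adds D, G; EG→CFH adds C, F → {A, B, C, D, E, F, G, H}. Minimal: {B, H}⁺ = {B, H}; {A, H}⁺ = {A, E, H}; {A, B}⁺ = {A, B, E} — none reach the full schema.
{B, E, H}⁺: BEH→DG adds D, G; EG→CFH adds C, F; C→ABH adds A → {A, B, C, D, E, F, G, H}. Minimal: {E, H}⁺ = {E, H}; {B, H}⁺ = {B, H}; {B, E}⁺ = {B, E} — none reach the full schema.
Any other superkey contains one of these as a subset, so there are no further candidate keys.

C; AG; EG; ABH; BEH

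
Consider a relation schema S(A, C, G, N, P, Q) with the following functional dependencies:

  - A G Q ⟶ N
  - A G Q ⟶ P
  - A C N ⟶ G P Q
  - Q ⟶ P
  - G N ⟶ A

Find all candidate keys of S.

Attribute C never appears on the right-hand side of any dependency, so C must belong to every candidate key.
{C}⁺ = {C}, which is not all of the schema, so we must add further attributes.
{A, C, N}⁺: ACN→GPQ adds G, P, Q → {A, C, G, N, P, Q}. Minimal: {C, N}⁺ = {C, N}; {A, N}⁺ = {A, N}; {A, C}⁺ = {A, C} — none reach the full schema.
{C, G, N}⁺: GN→A adds A; ACN→GPQ adds P, Q → {A, C, G, N, P, Q}. Minimal: {G, N}⁺ = {A, G, N}; {C, N}⁺ = {C, N}; {C, G}⁺ = {C, G} — none reach the full schema.
{A, C, G, Q}⁺: AGQ→N adds N; AGQ→P adds P → {A, C, G, N, P, Q}. Minimal: {C, G, Q}⁺ = {C, G, P, Q}; {A, G, Q}⁺ = {A, G, N, P, Q}; {A, C, Q}⁺ = {A, C, P, Q}; … — none reach the full schema.
Any other superkey contains one of these as a subset, so there are no further candidate keys.

ACN, CGN, ACGQ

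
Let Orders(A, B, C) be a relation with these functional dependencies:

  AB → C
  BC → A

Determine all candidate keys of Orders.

{A, B}, {B, C}

Attribute B never appears on the right-hand side of any dependency, so B must belong to every candidate key.
{B}⁺ = {B}, which is not all of the schema, so we must add further attributes.
{A, B}⁺: AB→C adds C → {A, B, C}. Minimal: {B}⁺ = {B}; {A}⁺ = {A} — none reach the full schema.
{B, C}⁺: BC→A adds A → {A, B, C}. Minimal: {C}⁺ = {C}; {B}⁺ = {B} — none reach the full schema.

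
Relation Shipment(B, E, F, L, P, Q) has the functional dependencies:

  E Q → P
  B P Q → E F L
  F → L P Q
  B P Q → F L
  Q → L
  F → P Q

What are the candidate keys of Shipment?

Attribute B never appears on the right-hand side of any dependency, so B must belong to every candidate key.
{B}⁺ = {B}, which is not all of the schema, so we must add further attributes.
{B, F}⁺: F→LPQ adds L, P, Q; BPQ→EFL adds E → {B, E, F, L, P, Q}.
{B, E, Q}⁺: EQ→P adds P; BPQ→EFL adds F, L → {B, E, F, L, P, Q}.
{B, P, Q}⁺: BPQ→EFL adds E, F, L → {B, E, F, L, P, Q}.

(B, F), (B, E, Q), (B, P, Q)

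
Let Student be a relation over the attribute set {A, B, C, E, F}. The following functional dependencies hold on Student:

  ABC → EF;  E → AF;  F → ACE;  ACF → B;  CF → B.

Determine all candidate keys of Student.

{E}⁺: E→AF adds A, F; F→ACE adds C; ACF→B adds B → {A, B, C, E, F}.
{F}⁺: F→ACE adds A, C, E; ACF→B adds B → {A, B, C, E, F}.
{A, B, C}⁺: ABC→EF adds E, F → {A, B, C, E, F}. Minimal: {B, C}⁺ = {B, C}; {A, C}⁺ = {A, C}; {A, B}⁺ = {A, B} — none reach the full schema.

{E}, {F}, {A, B, C}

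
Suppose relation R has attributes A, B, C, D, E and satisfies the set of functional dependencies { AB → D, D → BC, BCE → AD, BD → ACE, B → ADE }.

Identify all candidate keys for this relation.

{B}⁺: B→ADE adds A, D, E; D→BC adds C → {A, B, C, D, E}.
{D}⁺: D→BC adds B, C; BD→ACE adds A, E → {A, B, C, D, E}.
Any other superkey contains one of these as a subset, so there are no further candidate keys.

(B), (D)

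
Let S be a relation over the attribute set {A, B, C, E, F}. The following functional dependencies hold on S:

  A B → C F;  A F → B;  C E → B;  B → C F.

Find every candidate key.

Attributes A, E never appear on any right-hand side, so every candidate key must contain {A, E}.
{A, E}⁺ = {A, E}, which is not all of the schema, so we must add further attributes.
{A, B, E}⁺: AB→CF adds C, F → {A, B, C, E, F}.
{A, C, E}⁺: CE→B adds B; B→CF adds F → {A, B, C, E, F}.
{A, E, F}⁺: AF→B adds B; B→CF adds C → {A, B, C, E, F}.

ABE, ACE, AEF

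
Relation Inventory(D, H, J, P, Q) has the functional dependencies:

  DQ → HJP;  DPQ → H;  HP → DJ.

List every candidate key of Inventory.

Attribute Q never appears on the right-hand side of any dependency, so Q must belong to every candidate key.
{Q}⁺ = {Q}, which is not all of the schema, so we must add further attributes.
{D, Q}⁺: DQ→HJP adds H, J, P → {D, H, J, P, Q}.
{H, P, Q}⁺: HP→DJ adds D, J → {D, H, J, P, Q}.

DQ, HPQ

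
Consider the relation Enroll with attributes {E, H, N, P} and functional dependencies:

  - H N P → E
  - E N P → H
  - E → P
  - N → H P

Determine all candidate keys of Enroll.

N

Attribute N never appears on the right-hand side of any dependency, so N must belong to every candidate key.
{N}⁺ = {E, H, N, P}, which is all of the schema, so {N} is the only candidate key.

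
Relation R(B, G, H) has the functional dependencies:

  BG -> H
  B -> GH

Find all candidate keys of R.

B

Attribute B never appears on the right-hand side of any dependency, so B must belong to every candidate key.
{B}⁺ = {B, G, H}, which is all of the schema, so {B} is the only candidate key.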